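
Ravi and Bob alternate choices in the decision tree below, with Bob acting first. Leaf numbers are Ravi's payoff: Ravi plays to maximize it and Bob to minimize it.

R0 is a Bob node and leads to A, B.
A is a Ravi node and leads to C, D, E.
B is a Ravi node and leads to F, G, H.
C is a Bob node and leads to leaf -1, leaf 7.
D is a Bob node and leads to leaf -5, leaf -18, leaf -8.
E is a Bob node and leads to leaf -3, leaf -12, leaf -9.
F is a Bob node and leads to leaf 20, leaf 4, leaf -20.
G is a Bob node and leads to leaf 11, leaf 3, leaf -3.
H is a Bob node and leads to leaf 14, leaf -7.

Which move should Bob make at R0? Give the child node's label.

C (Bob): min(-1, 7) = -1
D (Bob): min(-5, -18, -8) = -18
E (Bob): min(-3, -12, -9) = -12
A (Ravi): max(-1, -18, -12) = -1
F (Bob): min(20, 4, -20) = -20
G (Bob): min(11, 3, -3) = -3
H (Bob): min(14, -7) = -7
B (Ravi): max(-20, -3, -7) = -3
R0 (Bob): min(-1, -3) = -3
Bob at R0 wants the lowest of {A=-1, B=-3}, so chooses B.

B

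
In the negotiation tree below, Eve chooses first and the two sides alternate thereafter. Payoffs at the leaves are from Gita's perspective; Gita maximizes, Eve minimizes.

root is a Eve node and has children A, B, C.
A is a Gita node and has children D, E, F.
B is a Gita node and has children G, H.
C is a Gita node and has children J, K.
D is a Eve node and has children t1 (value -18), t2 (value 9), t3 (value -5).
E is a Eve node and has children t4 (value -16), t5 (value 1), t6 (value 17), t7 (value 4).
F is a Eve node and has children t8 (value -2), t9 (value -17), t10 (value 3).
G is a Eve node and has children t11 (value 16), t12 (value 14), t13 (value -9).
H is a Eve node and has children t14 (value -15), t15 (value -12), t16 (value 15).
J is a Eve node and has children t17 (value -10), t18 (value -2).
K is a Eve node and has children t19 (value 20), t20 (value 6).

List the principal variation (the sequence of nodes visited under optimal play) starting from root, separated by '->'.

root -> A -> E -> t4

D (Eve): min(-18, 9, -5) = -18
E (Eve): min(-16, 1, 17, 4) = -16
F (Eve): min(-2, -17, 3) = -17
A (Gita): max(-18, -16, -17) = -16
G (Eve): min(16, 14, -9) = -9
H (Eve): min(-15, -12, 15) = -15
B (Gita): max(-9, -15) = -9
J (Eve): min(-10, -2) = -10
K (Eve): min(20, 6) = 6
C (Gita): max(-10, 6) = 6
root (Eve): min(-16, -9, 6) = -16
At root, Eve picks A (lowest: -16).
At A, Gita picks E (highest: -16).
At E, Eve picks t4 (lowest: -16).
Terminal value -16.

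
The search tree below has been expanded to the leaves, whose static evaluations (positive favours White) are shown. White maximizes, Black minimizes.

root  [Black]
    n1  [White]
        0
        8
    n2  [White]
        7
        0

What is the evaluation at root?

n1 (White): max(0, 8) = 8
n2 (White): max(7, 0) = 7
root (Black): min(8, 7) = 7

7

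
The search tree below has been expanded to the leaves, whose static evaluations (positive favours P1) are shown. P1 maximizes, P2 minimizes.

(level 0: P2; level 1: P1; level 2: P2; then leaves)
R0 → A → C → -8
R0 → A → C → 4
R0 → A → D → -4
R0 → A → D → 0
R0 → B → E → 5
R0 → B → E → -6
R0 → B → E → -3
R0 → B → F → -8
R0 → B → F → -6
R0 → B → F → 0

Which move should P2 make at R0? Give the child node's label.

C (P2): min(-8, 4) = -8
D (P2): min(-4, 0) = -4
A (P1): max(-8, -4) = -4
E (P2): min(5, -6, -3) = -6
F (P2): min(-8, -6, 0) = -8
B (P1): max(-6, -8) = -6
R0 (P2): min(-4, -6) = -6
P2 at R0 wants the lowest of {A=-4, B=-6}, so chooses B.

B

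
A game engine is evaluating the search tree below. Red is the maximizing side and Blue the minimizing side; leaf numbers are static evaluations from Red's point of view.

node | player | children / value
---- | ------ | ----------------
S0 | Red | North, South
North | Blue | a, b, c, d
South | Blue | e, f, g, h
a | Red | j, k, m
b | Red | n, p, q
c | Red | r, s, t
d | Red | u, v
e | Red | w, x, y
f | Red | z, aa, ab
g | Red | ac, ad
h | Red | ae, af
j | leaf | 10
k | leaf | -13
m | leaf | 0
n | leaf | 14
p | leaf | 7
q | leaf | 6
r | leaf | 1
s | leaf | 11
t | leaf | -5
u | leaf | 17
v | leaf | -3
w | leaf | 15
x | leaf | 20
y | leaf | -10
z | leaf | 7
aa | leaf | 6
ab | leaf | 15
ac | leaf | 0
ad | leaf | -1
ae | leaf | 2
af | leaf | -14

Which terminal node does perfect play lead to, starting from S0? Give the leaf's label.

j

a (Red): max(10, -13, 0) = 10
b (Red): max(14, 7, 6) = 14
c (Red): max(1, 11, -5) = 11
d (Red): max(17, -3) = 17
North (Blue): min(10, 14, 11, 17) = 10
e (Red): max(15, 20, -10) = 20
f (Red): max(7, 6, 15) = 15
g (Red): max(0, -1) = 0
h (Red): max(2, -14) = 2
South (Blue): min(20, 15, 0, 2) = 0
S0 (Red): max(10, 0) = 10
At S0, Red picks North (highest: 10).
At North, Blue picks a (lowest: 10).
At a, Red picks j (highest: 10).
Terminal value 10.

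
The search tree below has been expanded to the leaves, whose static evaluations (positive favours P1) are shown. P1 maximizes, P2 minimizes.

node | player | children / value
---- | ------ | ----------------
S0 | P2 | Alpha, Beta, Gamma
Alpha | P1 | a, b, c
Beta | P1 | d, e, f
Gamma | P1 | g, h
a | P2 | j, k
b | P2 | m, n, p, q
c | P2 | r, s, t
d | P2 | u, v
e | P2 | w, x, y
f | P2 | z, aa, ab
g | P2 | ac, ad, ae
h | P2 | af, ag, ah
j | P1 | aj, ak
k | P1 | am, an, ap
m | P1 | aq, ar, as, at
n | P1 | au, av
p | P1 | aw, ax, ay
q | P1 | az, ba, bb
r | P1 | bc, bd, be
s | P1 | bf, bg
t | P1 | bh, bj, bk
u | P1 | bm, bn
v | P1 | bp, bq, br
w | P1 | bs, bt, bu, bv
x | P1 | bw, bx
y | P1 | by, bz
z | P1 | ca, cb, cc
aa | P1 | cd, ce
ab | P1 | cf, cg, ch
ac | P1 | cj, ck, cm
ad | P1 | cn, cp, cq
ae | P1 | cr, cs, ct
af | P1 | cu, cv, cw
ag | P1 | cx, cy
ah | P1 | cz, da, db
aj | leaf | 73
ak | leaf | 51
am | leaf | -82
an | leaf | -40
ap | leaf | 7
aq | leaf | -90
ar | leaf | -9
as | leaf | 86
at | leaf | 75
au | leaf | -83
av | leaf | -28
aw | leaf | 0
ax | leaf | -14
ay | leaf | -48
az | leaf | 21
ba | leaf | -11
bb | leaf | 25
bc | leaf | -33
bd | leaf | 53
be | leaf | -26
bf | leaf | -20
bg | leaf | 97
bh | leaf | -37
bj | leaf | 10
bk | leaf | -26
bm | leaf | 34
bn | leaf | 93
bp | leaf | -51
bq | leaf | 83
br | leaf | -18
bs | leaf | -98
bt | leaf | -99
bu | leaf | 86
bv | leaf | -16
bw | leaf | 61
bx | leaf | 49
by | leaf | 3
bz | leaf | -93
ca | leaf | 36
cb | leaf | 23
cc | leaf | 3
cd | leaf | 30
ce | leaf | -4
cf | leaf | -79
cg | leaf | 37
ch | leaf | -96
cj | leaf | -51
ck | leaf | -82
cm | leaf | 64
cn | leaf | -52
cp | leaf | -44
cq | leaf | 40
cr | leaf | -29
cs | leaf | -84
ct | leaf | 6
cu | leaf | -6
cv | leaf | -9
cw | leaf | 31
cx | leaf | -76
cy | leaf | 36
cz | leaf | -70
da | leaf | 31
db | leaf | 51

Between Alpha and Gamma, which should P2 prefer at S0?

Alpha

j (P1): max(73, 51) = 73
k (P1): max(-82, -40, 7) = 7
a (P2): min(73, 7) = 7
m (P1): max(-90, -9, 86, 75) = 86
n (P1): max(-83, -28) = -28
p (P1): max(0, -14, -48) = 0
q (P1): max(21, -11, 25) = 25
b (P2): min(86, -28, 0, 25) = -28
r (P1): max(-33, 53, -26) = 53
s (P1): max(-20, 97) = 97
t (P1): max(-37, 10, -26) = 10
c (P2): min(53, 97, 10) = 10
Alpha (P1): max(7, -28, 10) = 10
ac (P1): max(-51, -82, 64) = 64
ad (P1): max(-52, -44, 40) = 40
ae (P1): max(-29, -84, 6) = 6
g (P2): min(64, 40, 6) = 6
af (P1): max(-6, -9, 31) = 31
ag (P1): max(-76, 36) = 36
ah (P1): max(-70, 31, 51) = 51
h (P2): min(31, 36, 51) = 31
Gamma (P1): max(6, 31) = 31
P2 prefers the lower value; Alpha=10, Gamma=31. Alpha is better since 10 < 31.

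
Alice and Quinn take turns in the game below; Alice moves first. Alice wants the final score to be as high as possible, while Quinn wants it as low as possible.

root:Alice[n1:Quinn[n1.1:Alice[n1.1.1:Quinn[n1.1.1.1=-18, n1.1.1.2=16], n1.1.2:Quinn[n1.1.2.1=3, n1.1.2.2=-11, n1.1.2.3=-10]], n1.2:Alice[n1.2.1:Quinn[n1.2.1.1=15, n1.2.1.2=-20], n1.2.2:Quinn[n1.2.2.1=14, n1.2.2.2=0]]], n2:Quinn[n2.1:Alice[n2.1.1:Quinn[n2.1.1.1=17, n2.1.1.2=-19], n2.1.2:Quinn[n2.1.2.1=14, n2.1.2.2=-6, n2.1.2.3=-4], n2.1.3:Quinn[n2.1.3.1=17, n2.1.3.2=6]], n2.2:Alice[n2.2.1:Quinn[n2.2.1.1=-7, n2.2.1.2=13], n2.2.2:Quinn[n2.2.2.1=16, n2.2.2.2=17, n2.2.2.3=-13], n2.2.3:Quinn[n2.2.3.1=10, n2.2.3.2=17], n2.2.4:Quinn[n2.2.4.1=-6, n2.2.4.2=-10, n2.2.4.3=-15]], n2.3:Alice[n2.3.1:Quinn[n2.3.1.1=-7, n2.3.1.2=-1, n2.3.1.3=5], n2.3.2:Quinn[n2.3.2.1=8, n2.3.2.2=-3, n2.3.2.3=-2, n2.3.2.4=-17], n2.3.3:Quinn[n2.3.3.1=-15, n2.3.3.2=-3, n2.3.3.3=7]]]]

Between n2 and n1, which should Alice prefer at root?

n2

n2.1.1 (Quinn): min(17, -19) = -19
n2.1.2 (Quinn): min(14, -6, -4) = -6
n2.1.3 (Quinn): min(17, 6) = 6
n2.1 (Alice): max(-19, -6, 6) = 6
n2.2.1 (Quinn): min(-7, 13) = -7
n2.2.2 (Quinn): min(16, 17, -13) = -13
n2.2.3 (Quinn): min(10, 17) = 10
n2.2.4 (Quinn): min(-6, -10, -15) = -15
n2.2 (Alice): max(-7, -13, 10, -15) = 10
n2.3.1 (Quinn): min(-7, -1, 5) = -7
n2.3.2 (Quinn): min(8, -3, -2, -17) = -17
n2.3.3 (Quinn): min(-15, -3, 7) = -15
n2.3 (Alice): max(-7, -17, -15) = -7
n2 (Quinn): min(6, 10, -7) = -7
n1.1.1 (Quinn): min(-18, 16) = -18
n1.1.2 (Quinn): min(3, -11, -10) = -11
n1.1 (Alice): max(-18, -11) = -11
n1.2.1 (Quinn): min(15, -20) = -20
n1.2.2 (Quinn): min(14, 0) = 0
n1.2 (Alice): max(-20, 0) = 0
n1 (Quinn): min(-11, 0) = -11
Alice prefers the higher value; n2=-7, n1=-11. n2 is better since -7 > -11.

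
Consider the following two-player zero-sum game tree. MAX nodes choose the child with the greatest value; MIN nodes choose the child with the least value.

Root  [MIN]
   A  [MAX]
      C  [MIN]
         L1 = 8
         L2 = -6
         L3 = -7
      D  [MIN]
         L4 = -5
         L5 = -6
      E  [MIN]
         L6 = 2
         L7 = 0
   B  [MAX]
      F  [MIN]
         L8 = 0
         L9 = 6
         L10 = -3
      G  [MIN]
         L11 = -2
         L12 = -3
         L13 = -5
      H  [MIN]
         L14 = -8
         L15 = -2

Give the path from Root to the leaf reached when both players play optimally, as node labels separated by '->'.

Root -> B -> F -> L10

C (MIN): min(8, -6, -7) = -7
D (MIN): min(-5, -6) = -6
E (MIN): min(2, 0) = 0
A (MAX): max(-7, -6, 0) = 0
F (MIN): min(0, 6, -3) = -3
G (MIN): min(-2, -3, -5) = -5
H (MIN): min(-8, -2) = -8
B (MAX): max(-3, -5, -8) = -3
Root (MIN): min(0, -3) = -3
At Root, MIN picks B (lowest: -3).
At B, MAX picks F (highest: -3).
At F, MIN picks L10 (lowest: -3).
Terminal value -3.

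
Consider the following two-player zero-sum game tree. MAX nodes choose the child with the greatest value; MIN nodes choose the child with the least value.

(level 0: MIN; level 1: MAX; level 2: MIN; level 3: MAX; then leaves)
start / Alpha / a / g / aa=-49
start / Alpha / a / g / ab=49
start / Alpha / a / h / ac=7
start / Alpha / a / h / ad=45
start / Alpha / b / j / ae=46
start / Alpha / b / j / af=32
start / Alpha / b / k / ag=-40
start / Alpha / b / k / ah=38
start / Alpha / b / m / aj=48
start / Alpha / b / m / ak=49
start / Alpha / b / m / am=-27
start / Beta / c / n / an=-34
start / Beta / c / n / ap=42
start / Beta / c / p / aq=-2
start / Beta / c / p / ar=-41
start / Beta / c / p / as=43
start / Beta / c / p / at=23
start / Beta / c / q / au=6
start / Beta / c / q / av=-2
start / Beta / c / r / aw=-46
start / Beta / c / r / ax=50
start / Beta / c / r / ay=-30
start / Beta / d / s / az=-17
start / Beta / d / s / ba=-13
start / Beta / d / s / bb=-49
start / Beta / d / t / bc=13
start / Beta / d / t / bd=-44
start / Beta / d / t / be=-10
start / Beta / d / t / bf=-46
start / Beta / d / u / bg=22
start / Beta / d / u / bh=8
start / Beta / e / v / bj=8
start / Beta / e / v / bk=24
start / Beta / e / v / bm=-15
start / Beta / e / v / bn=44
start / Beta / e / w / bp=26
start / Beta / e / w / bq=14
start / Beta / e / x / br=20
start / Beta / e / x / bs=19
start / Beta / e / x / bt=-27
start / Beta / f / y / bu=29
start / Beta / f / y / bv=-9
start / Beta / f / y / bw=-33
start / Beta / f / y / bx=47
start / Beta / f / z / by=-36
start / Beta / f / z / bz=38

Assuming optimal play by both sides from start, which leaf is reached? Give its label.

g (MAX): max(-49, 49) = 49
h (MAX): max(7, 45) = 45
a (MIN): min(49, 45) = 45
j (MAX): max(46, 32) = 46
k (MAX): max(-40, 38) = 38
m (MAX): max(48, 49, -27) = 49
b (MIN): min(46, 38, 49) = 38
Alpha (MAX): max(45, 38) = 45
n (MAX): max(-34, 42) = 42
p (MAX): max(-2, -41, 43, 23) = 43
q (MAX): max(6, -2) = 6
r (MAX): max(-46, 50, -30) = 50
c (MIN): min(42, 43, 6, 50) = 6
s (MAX): max(-17, -13, -49) = -13
t (MAX): max(13, -44, -10, -46) = 13
u (MAX): max(22, 8) = 22
d (MIN): min(-13, 13, 22) = -13
v (MAX): max(8, 24, -15, 44) = 44
w (MAX): max(26, 14) = 26
x (MAX): max(20, 19, -27) = 20
e (MIN): min(44, 26, 20) = 20
y (MAX): max(29, -9, -33, 47) = 47
z (MAX): max(-36, 38) = 38
f (MIN): min(47, 38) = 38
Beta (MAX): max(6, -13, 20, 38) = 38
start (MIN): min(45, 38) = 38
At start, MIN picks Beta (lowest: 38).
At Beta, MAX picks f (highest: 38).
At f, MIN picks z (lowest: 38).
At z, MAX picks bz (highest: 38).
Terminal value 38.

bz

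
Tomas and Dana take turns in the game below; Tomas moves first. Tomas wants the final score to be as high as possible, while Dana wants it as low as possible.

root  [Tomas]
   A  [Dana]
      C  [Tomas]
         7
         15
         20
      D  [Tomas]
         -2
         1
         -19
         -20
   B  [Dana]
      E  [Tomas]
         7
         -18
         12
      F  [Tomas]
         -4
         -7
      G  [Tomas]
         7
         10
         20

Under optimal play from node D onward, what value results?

1

D (Tomas): max(-2, 1, -19, -20) = 1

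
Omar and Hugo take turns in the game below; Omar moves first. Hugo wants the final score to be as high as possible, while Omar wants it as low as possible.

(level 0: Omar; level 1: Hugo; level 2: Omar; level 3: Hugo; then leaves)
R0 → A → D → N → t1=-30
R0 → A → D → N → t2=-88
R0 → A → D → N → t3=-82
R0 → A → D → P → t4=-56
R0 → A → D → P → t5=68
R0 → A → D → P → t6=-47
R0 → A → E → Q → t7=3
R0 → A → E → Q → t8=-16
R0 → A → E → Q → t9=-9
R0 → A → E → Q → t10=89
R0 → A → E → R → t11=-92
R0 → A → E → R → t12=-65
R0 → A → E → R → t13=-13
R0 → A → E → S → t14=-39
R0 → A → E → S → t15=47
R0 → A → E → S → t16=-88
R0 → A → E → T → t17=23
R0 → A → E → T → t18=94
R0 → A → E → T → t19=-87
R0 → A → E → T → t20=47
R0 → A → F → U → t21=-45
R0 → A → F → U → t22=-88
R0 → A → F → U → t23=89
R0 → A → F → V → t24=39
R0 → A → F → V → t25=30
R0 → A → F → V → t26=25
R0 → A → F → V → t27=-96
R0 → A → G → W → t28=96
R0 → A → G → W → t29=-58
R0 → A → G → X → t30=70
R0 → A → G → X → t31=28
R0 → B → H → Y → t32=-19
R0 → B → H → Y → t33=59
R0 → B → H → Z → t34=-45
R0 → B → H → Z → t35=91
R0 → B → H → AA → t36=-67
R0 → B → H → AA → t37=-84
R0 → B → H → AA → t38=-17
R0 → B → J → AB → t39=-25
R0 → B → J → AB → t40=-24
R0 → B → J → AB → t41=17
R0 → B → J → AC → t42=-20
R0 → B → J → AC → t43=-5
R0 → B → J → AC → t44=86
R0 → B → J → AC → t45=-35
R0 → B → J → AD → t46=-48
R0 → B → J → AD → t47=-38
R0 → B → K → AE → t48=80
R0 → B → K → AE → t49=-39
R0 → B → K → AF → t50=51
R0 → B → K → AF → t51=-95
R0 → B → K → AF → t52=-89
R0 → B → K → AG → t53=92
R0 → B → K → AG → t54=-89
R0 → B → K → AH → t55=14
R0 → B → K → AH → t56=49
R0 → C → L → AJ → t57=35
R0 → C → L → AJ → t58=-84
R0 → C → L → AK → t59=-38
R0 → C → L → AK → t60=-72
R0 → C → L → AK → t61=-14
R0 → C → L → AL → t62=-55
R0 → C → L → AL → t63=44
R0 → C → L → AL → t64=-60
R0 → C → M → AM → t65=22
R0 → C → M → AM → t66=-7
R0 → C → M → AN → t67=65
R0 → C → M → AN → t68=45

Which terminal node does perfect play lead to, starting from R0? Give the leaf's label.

t65

N (Hugo): max(-30, -88, -82) = -30
P (Hugo): max(-56, 68, -47) = 68
D (Omar): min(-30, 68) = -30
Q (Hugo): max(3, -16, -9, 89) = 89
R (Hugo): max(-92, -65, -13) = -13
S (Hugo): max(-39, 47, -88) = 47
T (Hugo): max(23, 94, -87, 47) = 94
E (Omar): min(89, -13, 47, 94) = -13
U (Hugo): max(-45, -88, 89) = 89
V (Hugo): max(39, 30, 25, -96) = 39
F (Omar): min(89, 39) = 39
W (Hugo): max(96, -58) = 96
X (Hugo): max(70, 28) = 70
G (Omar): min(96, 70) = 70
A (Hugo): max(-30, -13, 39, 70) = 70
Y (Hugo): max(-19, 59) = 59
Z (Hugo): max(-45, 91) = 91
AA (Hugo): max(-67, -84, -17) = -17
H (Omar): min(59, 91, -17) = -17
AB (Hugo): max(-25, -24, 17) = 17
AC (Hugo): max(-20, -5, 86, -35) = 86
AD (Hugo): max(-48, -38) = -38
J (Omar): min(17, 86, -38) = -38
AE (Hugo): max(80, -39) = 80
AF (Hugo): max(51, -95, -89) = 51
AG (Hugo): max(92, -89) = 92
AH (Hugo): max(14, 49) = 49
K (Omar): min(80, 51, 92, 49) = 49
B (Hugo): max(-17, -38, 49) = 49
AJ (Hugo): max(35, -84) = 35
AK (Hugo): max(-38, -72, -14) = -14
AL (Hugo): max(-55, 44, -60) = 44
L (Omar): min(35, -14, 44) = -14
AM (Hugo): max(22, -7) = 22
AN (Hugo): max(65, 45) = 65
M (Omar): min(22, 65) = 22
C (Hugo): max(-14, 22) = 22
R0 (Omar): min(70, 49, 22) = 22
At R0, Omar picks C (lowest: 22).
At C, Hugo picks M (highest: 22).
At M, Omar picks AM (lowest: 22).
At AM, Hugo picks t65 (highest: 22).
Terminal value 22.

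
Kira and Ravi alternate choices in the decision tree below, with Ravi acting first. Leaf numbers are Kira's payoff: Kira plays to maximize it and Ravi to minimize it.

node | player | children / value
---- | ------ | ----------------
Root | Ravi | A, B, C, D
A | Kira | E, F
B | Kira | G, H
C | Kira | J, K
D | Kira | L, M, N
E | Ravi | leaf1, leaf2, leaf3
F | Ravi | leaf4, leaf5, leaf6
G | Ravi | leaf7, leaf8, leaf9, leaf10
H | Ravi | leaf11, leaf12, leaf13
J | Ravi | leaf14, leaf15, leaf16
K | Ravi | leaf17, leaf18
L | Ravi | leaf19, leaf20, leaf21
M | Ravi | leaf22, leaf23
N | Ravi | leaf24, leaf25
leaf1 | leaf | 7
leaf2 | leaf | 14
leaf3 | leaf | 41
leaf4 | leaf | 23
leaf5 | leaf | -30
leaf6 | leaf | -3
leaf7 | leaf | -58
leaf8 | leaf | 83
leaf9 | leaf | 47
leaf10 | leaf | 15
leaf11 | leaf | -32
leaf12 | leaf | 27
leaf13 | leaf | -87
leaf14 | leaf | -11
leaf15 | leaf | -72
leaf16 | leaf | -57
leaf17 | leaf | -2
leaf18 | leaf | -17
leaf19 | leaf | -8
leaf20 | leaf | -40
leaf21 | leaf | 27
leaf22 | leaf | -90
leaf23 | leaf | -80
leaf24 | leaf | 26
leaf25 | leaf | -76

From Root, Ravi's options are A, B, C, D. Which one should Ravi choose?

E (Ravi): min(7, 14, 41) = 7
F (Ravi): min(23, -30, -3) = -30
A (Kira): max(7, -30) = 7
G (Ravi): min(-58, 83, 47, 15) = -58
H (Ravi): min(-32, 27, -87) = -87
B (Kira): max(-58, -87) = -58
J (Ravi): min(-11, -72, -57) = -72
K (Ravi): min(-2, -17) = -17
C (Kira): max(-72, -17) = -17
L (Ravi): min(-8, -40, 27) = -40
M (Ravi): min(-90, -80) = -90
N (Ravi): min(26, -76) = -76
D (Kira): max(-40, -90, -76) = -40
Root (Ravi): min(7, -58, -17, -40) = -58
Ravi at Root wants the lowest of {A=7, B=-58, C=-17, D=-40}, so chooses B.

B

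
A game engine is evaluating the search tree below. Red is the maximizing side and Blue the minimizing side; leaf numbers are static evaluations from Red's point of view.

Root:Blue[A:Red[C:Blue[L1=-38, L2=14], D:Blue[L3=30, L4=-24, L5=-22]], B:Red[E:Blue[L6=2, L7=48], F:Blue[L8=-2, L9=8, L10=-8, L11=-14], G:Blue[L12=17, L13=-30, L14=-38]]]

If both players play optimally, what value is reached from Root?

C (Blue): min(-38, 14) = -38
D (Blue): min(30, -24, -22) = -24
A (Red): max(-38, -24) = -24
E (Blue): min(2, 48) = 2
F (Blue): min(-2, 8, -8, -14) = -14
G (Blue): min(17, -30, -38) = -38
B (Red): max(2, -14, -38) = 2
Root (Blue): min(-24, 2) = -24

-24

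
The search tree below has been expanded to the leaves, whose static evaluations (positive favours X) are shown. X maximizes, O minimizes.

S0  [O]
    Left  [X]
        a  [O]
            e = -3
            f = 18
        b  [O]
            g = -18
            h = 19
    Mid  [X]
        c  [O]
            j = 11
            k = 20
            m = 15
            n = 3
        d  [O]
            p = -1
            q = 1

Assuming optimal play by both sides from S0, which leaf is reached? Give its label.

a (O): min(-3, 18) = -3
b (O): min(-18, 19) = -18
Left (X): max(-3, -18) = -3
c (O): min(11, 20, 15, 3) = 3
d (O): min(-1, 1) = -1
Mid (X): max(3, -1) = 3
S0 (O): min(-3, 3) = -3
At S0, O picks Left (lowest: -3).
At Left, X picks a (highest: -3).
At a, O picks e (lowest: -3).
Terminal value -3.

e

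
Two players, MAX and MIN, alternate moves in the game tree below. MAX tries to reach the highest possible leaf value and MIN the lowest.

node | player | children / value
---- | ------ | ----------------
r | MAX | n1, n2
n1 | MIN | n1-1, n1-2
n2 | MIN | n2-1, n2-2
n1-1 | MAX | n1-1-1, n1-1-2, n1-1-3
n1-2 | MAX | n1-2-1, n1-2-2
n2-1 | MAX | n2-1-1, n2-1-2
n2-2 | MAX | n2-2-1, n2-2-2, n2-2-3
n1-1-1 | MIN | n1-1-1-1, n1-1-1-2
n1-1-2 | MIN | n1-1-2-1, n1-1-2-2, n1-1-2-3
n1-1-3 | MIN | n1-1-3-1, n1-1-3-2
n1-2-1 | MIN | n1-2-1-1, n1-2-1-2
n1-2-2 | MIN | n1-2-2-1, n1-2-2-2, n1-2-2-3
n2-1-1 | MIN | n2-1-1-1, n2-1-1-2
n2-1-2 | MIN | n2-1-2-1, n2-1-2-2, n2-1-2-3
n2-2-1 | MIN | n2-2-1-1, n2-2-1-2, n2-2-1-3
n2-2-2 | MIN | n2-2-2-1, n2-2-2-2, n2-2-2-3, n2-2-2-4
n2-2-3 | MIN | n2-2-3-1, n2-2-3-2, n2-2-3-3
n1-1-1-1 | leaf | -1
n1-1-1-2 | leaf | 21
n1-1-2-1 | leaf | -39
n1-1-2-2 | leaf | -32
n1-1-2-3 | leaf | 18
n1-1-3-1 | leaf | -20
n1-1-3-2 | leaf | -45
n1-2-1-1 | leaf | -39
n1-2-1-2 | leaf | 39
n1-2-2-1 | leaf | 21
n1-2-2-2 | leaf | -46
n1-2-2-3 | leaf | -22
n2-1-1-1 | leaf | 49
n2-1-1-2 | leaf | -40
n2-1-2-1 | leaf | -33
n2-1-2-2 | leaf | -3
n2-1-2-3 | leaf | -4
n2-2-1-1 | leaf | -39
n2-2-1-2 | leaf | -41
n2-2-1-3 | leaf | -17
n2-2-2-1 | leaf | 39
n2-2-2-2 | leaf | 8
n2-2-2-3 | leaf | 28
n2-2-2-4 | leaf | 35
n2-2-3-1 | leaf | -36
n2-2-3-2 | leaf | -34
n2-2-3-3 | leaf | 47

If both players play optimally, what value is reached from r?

-33

n1-1-1 (MIN): min(-1, 21) = -1
n1-1-2 (MIN): min(-39, -32, 18) = -39
n1-1-3 (MIN): min(-20, -45) = -45
n1-1 (MAX): max(-1, -39, -45) = -1
n1-2-1 (MIN): min(-39, 39) = -39
n1-2-2 (MIN): min(21, -46, -22) = -46
n1-2 (MAX): max(-39, -46) = -39
n1 (MIN): min(-1, -39) = -39
n2-1-1 (MIN): min(49, -40) = -40
n2-1-2 (MIN): min(-33, -3, -4) = -33
n2-1 (MAX): max(-40, -33) = -33
n2-2-1 (MIN): min(-39, -41, -17) = -41
n2-2-2 (MIN): min(39, 8, 28, 35) = 8
n2-2-3 (MIN): min(-36, -34, 47) = -36
n2-2 (MAX): max(-41, 8, -36) = 8
n2 (MIN): min(-33, 8) = -33
r (MAX): max(-39, -33) = -33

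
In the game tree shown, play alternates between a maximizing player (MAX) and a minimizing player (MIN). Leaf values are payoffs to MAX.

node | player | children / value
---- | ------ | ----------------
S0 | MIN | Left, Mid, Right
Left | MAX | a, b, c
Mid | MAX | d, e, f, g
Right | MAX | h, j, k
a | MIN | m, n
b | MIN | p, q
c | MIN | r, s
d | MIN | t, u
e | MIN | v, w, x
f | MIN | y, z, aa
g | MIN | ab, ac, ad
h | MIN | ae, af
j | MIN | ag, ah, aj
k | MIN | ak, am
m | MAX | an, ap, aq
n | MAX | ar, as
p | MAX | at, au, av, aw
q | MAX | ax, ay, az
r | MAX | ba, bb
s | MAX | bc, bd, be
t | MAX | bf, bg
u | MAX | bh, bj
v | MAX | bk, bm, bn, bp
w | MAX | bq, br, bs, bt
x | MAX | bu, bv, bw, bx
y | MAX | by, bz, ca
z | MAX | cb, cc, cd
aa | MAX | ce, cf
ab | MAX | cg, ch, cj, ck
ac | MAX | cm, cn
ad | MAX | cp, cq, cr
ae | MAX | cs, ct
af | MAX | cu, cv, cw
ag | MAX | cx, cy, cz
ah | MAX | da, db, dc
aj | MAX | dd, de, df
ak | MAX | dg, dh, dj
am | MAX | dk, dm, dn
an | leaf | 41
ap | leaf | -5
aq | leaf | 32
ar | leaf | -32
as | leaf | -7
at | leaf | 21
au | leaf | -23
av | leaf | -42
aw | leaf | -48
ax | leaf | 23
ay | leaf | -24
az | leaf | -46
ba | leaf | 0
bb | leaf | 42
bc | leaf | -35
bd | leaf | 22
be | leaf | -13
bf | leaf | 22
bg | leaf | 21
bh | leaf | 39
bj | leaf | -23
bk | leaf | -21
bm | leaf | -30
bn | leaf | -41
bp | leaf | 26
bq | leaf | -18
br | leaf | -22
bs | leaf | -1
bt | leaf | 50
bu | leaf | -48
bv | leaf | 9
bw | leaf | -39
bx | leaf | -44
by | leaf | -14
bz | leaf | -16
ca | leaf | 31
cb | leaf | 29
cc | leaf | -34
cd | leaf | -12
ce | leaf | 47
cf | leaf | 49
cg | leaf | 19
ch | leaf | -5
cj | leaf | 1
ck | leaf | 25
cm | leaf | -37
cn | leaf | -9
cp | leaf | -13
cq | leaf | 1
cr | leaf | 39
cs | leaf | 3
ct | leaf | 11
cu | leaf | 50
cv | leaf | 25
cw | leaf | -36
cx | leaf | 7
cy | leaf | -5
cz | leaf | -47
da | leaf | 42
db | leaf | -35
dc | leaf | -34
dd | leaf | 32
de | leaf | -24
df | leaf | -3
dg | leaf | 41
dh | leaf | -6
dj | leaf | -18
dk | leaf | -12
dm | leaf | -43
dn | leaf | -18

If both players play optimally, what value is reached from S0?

11

m (MAX): max(41, -5, 32) = 41
n (MAX): max(-32, -7) = -7
a (MIN): min(41, -7) = -7
p (MAX): max(21, -23, -42, -48) = 21
q (MAX): max(23, -24, -46) = 23
b (MIN): min(21, 23) = 21
r (MAX): max(0, 42) = 42
s (MAX): max(-35, 22, -13) = 22
c (MIN): min(42, 22) = 22
Left (MAX): max(-7, 21, 22) = 22
t (MAX): max(22, 21) = 22
u (MAX): max(39, -23) = 39
d (MIN): min(22, 39) = 22
v (MAX): max(-21, -30, -41, 26) = 26
w (MAX): max(-18, -22, -1, 50) = 50
x (MAX): max(-48, 9, -39, -44) = 9
e (MIN): min(26, 50, 9) = 9
y (MAX): max(-14, -16, 31) = 31
z (MAX): max(29, -34, -12) = 29
aa (MAX): max(47, 49) = 49
f (MIN): min(31, 29, 49) = 29
ab (MAX): max(19, -5, 1, 25) = 25
ac (MAX): max(-37, -9) = -9
ad (MAX): max(-13, 1, 39) = 39
g (MIN): min(25, -9, 39) = -9
Mid (MAX): max(22, 9, 29, -9) = 29
ae (MAX): max(3, 11) = 11
af (MAX): max(50, 25, -36) = 50
h (MIN): min(11, 50) = 11
ag (MAX): max(7, -5, -47) = 7
ah (MAX): max(42, -35, -34) = 42
aj (MAX): max(32, -24, -3) = 32
j (MIN): min(7, 42, 32) = 7
ak (MAX): max(41, -6, -18) = 41
am (MAX): max(-12, -43, -18) = -12
k (MIN): min(41, -12) = -12
Right (MAX): max(11, 7, -12) = 11
S0 (MIN): min(22, 29, 11) = 11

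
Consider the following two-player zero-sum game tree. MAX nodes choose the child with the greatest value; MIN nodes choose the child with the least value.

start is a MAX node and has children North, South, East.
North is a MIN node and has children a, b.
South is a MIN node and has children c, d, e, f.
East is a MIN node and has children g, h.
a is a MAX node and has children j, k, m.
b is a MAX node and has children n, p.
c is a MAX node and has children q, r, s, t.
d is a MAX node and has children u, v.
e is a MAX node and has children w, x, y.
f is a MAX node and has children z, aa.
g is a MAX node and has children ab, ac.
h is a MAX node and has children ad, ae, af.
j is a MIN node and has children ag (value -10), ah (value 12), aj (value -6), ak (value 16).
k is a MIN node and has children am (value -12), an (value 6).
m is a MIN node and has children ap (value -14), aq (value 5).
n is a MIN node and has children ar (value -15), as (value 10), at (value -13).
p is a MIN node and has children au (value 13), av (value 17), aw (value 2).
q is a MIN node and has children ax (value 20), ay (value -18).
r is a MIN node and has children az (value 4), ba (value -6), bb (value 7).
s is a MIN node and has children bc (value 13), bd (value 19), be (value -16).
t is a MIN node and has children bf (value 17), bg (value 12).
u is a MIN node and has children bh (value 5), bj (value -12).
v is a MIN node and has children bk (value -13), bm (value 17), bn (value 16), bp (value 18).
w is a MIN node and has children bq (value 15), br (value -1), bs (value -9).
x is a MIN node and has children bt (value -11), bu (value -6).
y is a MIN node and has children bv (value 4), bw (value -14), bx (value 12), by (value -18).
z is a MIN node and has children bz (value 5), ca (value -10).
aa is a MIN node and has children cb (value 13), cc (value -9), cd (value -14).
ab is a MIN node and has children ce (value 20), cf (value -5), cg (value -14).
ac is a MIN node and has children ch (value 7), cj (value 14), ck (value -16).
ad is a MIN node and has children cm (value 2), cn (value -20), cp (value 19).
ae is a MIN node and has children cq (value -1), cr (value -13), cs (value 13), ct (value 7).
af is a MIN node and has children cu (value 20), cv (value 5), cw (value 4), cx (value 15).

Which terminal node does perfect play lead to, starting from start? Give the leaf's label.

j (MIN): min(-10, 12, -6, 16) = -10
k (MIN): min(-12, 6) = -12
m (MIN): min(-14, 5) = -14
a (MAX): max(-10, -12, -14) = -10
n (MIN): min(-15, 10, -13) = -15
p (MIN): min(13, 17, 2) = 2
b (MAX): max(-15, 2) = 2
North (MIN): min(-10, 2) = -10
q (MIN): min(20, -18) = -18
r (MIN): min(4, -6, 7) = -6
s (MIN): min(13, 19, -16) = -16
t (MIN): min(17, 12) = 12
c (MAX): max(-18, -6, -16, 12) = 12
u (MIN): min(5, -12) = -12
v (MIN): min(-13, 17, 16, 18) = -13
d (MAX): max(-12, -13) = -12
w (MIN): min(15, -1, -9) = -9
x (MIN): min(-11, -6) = -11
y (MIN): min(4, -14, 12, -18) = -18
e (MAX): max(-9, -11, -18) = -9
z (MIN): min(5, -10) = -10
aa (MIN): min(13, -9, -14) = -14
f (MAX): max(-10, -14) = -10
South (MIN): min(12, -12, -9, -10) = -12
ab (MIN): min(20, -5, -14) = -14
ac (MIN): min(7, 14, -16) = -16
g (MAX): max(-14, -16) = -14
ad (MIN): min(2, -20, 19) = -20
ae (MIN): min(-1, -13, 13, 7) = -13
af (MIN): min(20, 5, 4, 15) = 4
h (MAX): max(-20, -13, 4) = 4
East (MIN): min(-14, 4) = -14
start (MAX): max(-10, -12, -14) = -10
At start, MAX picks North (highest: -10).
At North, MIN picks a (lowest: -10).
At a, MAX picks j (highest: -10).
At j, MIN picks ag (lowest: -10).
Terminal value -10.

ag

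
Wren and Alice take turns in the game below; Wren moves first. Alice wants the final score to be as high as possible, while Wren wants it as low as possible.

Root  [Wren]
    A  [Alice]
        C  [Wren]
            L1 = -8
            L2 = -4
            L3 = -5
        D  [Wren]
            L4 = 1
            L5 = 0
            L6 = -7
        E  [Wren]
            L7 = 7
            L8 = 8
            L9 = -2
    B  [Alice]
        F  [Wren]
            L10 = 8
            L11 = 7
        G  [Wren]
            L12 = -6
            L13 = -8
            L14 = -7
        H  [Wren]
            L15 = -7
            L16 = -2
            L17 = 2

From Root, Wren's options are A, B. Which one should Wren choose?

A

C (Wren): min(-8, -4, -5) = -8
D (Wren): min(1, 0, -7) = -7
E (Wren): min(7, 8, -2) = -2
A (Alice): max(-8, -7, -2) = -2
F (Wren): min(8, 7) = 7
G (Wren): min(-6, -8, -7) = -8
H (Wren): min(-7, -2, 2) = -7
B (Alice): max(7, -8, -7) = 7
Root (Wren): min(-2, 7) = -2
Wren at Root wants the lowest of {A=-2, B=7}, so chooses A.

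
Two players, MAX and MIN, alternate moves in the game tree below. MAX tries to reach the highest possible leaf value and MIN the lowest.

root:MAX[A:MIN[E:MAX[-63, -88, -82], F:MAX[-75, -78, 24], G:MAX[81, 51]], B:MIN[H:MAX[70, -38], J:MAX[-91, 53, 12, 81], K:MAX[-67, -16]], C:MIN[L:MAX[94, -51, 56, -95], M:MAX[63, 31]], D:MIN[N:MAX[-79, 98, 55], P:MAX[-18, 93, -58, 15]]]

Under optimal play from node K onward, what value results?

-16

K (MAX): max(-67, -16) = -16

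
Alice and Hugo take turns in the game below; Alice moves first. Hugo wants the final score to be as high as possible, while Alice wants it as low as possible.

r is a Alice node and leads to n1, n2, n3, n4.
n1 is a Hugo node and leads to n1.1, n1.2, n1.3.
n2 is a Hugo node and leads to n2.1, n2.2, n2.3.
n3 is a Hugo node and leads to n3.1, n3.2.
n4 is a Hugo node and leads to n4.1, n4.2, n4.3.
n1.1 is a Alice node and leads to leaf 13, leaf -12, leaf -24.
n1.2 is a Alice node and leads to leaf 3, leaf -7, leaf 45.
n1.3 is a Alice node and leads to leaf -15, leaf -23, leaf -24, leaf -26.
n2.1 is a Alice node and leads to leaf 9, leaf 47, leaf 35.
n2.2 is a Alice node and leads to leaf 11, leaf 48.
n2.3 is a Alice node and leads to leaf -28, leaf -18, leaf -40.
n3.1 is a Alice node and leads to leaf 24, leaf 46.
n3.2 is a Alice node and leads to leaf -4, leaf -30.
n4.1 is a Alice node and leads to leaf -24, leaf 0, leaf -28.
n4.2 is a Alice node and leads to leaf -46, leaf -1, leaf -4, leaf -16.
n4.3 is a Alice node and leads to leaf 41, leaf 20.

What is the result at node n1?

n1.1 (Alice): min(13, -12, -24) = -24
n1.2 (Alice): min(3, -7, 45) = -7
n1.3 (Alice): min(-15, -23, -24, -26) = -26
n1 (Hugo): max(-24, -7, -26) = -7

-7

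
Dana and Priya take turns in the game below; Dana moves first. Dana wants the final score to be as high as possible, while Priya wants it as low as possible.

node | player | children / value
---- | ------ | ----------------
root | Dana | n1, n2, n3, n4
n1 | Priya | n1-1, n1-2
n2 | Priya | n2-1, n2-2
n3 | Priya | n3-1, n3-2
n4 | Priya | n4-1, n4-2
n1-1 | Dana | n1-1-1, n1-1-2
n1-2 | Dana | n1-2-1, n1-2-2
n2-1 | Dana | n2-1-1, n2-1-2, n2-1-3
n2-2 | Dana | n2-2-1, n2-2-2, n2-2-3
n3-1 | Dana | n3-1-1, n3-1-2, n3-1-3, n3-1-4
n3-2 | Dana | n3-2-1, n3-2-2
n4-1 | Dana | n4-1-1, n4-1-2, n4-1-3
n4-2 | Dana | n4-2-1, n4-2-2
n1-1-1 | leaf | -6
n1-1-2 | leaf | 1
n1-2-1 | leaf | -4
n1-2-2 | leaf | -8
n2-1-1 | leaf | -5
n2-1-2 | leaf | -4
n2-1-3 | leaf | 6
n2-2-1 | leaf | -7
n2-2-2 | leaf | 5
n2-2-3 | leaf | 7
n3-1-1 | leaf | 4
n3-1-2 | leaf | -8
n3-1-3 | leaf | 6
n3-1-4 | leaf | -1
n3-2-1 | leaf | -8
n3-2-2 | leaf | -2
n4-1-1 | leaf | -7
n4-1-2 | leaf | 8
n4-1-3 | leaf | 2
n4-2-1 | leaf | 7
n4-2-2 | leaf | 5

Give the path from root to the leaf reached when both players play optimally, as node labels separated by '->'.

n1-1 (Dana): max(-6, 1) = 1
n1-2 (Dana): max(-4, -8) = -4
n1 (Priya): min(1, -4) = -4
n2-1 (Dana): max(-5, -4, 6) = 6
n2-2 (Dana): max(-7, 5, 7) = 7
n2 (Priya): min(6, 7) = 6
n3-1 (Dana): max(4, -8, 6, -1) = 6
n3-2 (Dana): max(-8, -2) = -2
n3 (Priya): min(6, -2) = -2
n4-1 (Dana): max(-7, 8, 2) = 8
n4-2 (Dana): max(7, 5) = 7
n4 (Priya): min(8, 7) = 7
root (Dana): max(-4, 6, -2, 7) = 7
At root, Dana picks n4 (highest: 7).
At n4, Priya picks n4-2 (lowest: 7).
At n4-2, Dana picks n4-2-1 (highest: 7).
Terminal value 7.

root -> n4 -> n4-2 -> n4-2-1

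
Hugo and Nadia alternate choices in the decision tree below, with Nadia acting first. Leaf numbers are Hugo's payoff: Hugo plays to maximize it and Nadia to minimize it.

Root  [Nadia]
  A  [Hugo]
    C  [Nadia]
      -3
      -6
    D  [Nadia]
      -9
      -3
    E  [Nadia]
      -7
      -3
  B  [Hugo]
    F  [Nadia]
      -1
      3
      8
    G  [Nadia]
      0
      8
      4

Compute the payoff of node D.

-9

D (Nadia): min(-9, -3) = -9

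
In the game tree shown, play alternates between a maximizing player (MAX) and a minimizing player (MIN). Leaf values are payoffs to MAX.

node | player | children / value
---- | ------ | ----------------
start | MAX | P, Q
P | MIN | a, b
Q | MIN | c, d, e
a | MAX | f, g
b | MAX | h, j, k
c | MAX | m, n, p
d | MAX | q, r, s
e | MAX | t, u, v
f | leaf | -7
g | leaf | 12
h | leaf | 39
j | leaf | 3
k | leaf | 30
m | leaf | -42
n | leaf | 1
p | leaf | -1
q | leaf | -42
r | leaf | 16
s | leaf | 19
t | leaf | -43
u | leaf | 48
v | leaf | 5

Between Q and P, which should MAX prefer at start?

P

c (MAX): max(-42, 1, -1) = 1
d (MAX): max(-42, 16, 19) = 19
e (MAX): max(-43, 48, 5) = 48
Q (MIN): min(1, 19, 48) = 1
a (MAX): max(-7, 12) = 12
b (MAX): max(39, 3, 30) = 39
P (MIN): min(12, 39) = 12
MAX prefers the higher value; Q=1, P=12. P is better since 12 > 1.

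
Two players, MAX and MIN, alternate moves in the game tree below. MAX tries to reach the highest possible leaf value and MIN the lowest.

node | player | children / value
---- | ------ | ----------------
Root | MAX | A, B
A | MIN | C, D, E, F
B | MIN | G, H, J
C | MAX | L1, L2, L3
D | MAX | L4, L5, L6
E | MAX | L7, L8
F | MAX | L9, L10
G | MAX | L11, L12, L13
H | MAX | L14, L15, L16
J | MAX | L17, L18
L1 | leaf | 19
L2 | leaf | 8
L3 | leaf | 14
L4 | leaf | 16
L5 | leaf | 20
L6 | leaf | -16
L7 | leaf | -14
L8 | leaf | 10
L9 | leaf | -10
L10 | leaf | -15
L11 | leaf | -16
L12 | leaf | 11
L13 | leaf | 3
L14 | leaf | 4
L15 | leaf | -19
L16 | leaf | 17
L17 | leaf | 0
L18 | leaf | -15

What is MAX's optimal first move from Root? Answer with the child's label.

C (MAX): max(19, 8, 14) = 19
D (MAX): max(16, 20, -16) = 20
E (MAX): max(-14, 10) = 10
F (MAX): max(-10, -15) = -10
A (MIN): min(19, 20, 10, -10) = -10
G (MAX): max(-16, 11, 3) = 11
H (MAX): max(4, -19, 17) = 17
J (MAX): max(0, -15) = 0
B (MIN): min(11, 17, 0) = 0
Root (MAX): max(-10, 0) = 0
MAX at Root wants the highest of {A=-10, B=0}, so chooses B.

B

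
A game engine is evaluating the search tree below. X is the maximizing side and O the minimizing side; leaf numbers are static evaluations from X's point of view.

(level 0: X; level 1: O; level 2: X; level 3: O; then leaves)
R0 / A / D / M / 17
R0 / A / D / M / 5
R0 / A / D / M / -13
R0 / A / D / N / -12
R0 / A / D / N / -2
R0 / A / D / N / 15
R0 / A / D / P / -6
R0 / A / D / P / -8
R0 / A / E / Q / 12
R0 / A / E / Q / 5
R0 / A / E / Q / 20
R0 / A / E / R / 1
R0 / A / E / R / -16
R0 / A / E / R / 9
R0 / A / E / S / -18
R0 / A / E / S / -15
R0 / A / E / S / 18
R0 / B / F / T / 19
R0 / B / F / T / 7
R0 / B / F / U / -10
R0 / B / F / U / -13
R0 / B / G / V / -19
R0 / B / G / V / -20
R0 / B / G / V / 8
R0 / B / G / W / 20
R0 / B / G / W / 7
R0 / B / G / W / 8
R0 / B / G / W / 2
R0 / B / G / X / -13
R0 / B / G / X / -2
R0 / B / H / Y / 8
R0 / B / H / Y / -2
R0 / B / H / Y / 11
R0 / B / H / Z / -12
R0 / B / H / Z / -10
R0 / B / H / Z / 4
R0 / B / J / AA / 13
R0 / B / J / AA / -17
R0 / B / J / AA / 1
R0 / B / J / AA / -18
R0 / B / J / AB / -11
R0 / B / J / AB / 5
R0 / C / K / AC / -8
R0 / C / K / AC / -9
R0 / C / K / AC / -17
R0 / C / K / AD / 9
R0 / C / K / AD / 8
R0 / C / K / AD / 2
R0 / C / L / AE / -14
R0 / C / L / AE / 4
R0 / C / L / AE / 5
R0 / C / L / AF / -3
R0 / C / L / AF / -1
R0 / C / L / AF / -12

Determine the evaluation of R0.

M (O): min(17, 5, -13) = -13
N (O): min(-12, -2, 15) = -12
P (O): min(-6, -8) = -8
D (X): max(-13, -12, -8) = -8
Q (O): min(12, 5, 20) = 5
R (O): min(1, -16, 9) = -16
S (O): min(-18, -15, 18) = -18
E (X): max(5, -16, -18) = 5
A (O): min(-8, 5) = -8
T (O): min(19, 7) = 7
U (O): min(-10, -13) = -13
F (X): max(7, -13) = 7
V (O): min(-19, -20, 8) = -20
W (O): min(20, 7, 8, 2) = 2
X (O): min(-13, -2) = -13
G (X): max(-20, 2, -13) = 2
Y (O): min(8, -2, 11) = -2
Z (O): min(-12, -10, 4) = -12
H (X): max(-2, -12) = -2
AA (O): min(13, -17, 1, -18) = -18
AB (O): min(-11, 5) = -11
J (X): max(-18, -11) = -11
B (O): min(7, 2, -2, -11) = -11
AC (O): min(-8, -9, -17) = -17
AD (O): min(9, 8, 2) = 2
K (X): max(-17, 2) = 2
AE (O): min(-14, 4, 5) = -14
AF (O): min(-3, -1, -12) = -12
L (X): max(-14, -12) = -12
C (O): min(2, -12) = -12
R0 (X): max(-8, -11, -12) = -8

-8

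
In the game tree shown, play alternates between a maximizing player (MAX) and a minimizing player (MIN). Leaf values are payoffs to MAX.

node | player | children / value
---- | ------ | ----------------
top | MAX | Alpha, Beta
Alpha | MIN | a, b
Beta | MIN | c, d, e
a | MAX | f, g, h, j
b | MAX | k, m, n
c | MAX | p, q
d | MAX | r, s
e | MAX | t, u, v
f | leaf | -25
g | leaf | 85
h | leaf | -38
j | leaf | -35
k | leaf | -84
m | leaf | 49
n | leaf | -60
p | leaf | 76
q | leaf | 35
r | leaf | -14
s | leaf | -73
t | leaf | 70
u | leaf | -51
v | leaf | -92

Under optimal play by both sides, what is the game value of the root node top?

49

a (MAX): max(-25, 85, -38, -35) = 85
b (MAX): max(-84, 49, -60) = 49
Alpha (MIN): min(85, 49) = 49
c (MAX): max(76, 35) = 76
d (MAX): max(-14, -73) = -14
e (MAX): max(70, -51, -92) = 70
Beta (MIN): min(76, -14, 70) = -14
top (MAX): max(49, -14) = 49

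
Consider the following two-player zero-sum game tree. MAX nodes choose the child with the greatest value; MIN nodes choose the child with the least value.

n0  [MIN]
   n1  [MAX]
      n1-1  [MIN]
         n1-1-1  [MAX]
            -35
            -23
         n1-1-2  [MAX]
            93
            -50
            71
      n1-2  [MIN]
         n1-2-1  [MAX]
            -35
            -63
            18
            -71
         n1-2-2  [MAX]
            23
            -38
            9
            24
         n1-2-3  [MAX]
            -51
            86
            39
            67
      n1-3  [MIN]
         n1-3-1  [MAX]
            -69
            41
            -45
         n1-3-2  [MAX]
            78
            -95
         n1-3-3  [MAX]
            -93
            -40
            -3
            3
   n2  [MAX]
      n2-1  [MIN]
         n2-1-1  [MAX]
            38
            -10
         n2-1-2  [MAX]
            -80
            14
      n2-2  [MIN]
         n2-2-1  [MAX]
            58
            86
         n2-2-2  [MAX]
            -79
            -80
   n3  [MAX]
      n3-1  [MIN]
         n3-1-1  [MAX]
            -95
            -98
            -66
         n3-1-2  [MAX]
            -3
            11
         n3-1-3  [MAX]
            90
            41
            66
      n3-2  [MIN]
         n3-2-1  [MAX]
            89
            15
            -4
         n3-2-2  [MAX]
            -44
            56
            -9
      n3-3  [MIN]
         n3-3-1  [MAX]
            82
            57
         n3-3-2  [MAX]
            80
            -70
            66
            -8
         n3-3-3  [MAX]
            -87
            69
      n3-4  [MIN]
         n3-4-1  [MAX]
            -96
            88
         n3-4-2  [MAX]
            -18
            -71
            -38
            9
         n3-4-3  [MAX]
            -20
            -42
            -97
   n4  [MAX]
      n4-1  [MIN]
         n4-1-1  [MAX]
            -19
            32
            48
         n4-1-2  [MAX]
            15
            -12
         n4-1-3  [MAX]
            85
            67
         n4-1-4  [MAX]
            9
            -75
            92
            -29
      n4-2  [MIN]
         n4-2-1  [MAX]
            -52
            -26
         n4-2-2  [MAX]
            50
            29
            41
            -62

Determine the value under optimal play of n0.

n1-1-1 (MAX): max(-35, -23) = -23
n1-1-2 (MAX): max(93, -50, 71) = 93
n1-1 (MIN): min(-23, 93) = -23
n1-2-1 (MAX): max(-35, -63, 18, -71) = 18
n1-2-2 (MAX): max(23, -38, 9, 24) = 24
n1-2-3 (MAX): max(-51, 86, 39, 67) = 86
n1-2 (MIN): min(18, 24, 86) = 18
n1-3-1 (MAX): max(-69, 41, -45) = 41
n1-3-2 (MAX): max(78, -95) = 78
n1-3-3 (MAX): max(-93, -40, -3, 3) = 3
n1-3 (MIN): min(41, 78, 3) = 3
n1 (MAX): max(-23, 18, 3) = 18
n2-1-1 (MAX): max(38, -10) = 38
n2-1-2 (MAX): max(-80, 14) = 14
n2-1 (MIN): min(38, 14) = 14
n2-2-1 (MAX): max(58, 86) = 86
n2-2-2 (MAX): max(-79, -80) = -79
n2-2 (MIN): min(86, -79) = -79
n2 (MAX): max(14, -79) = 14
n3-1-1 (MAX): max(-95, -98, -66) = -66
n3-1-2 (MAX): max(-3, 11) = 11
n3-1-3 (MAX): max(90, 41, 66) = 90
n3-1 (MIN): min(-66, 11, 90) = -66
n3-2-1 (MAX): max(89, 15, -4) = 89
n3-2-2 (MAX): max(-44, 56, -9) = 56
n3-2 (MIN): min(89, 56) = 56
n3-3-1 (MAX): max(82, 57) = 82
n3-3-2 (MAX): max(80, -70, 66, -8) = 80
n3-3-3 (MAX): max(-87, 69) = 69
n3-3 (MIN): min(82, 80, 69) = 69
n3-4-1 (MAX): max(-96, 88) = 88
n3-4-2 (MAX): max(-18, -71, -38, 9) = 9
n3-4-3 (MAX): max(-20, -42, -97) = -20
n3-4 (MIN): min(88, 9, -20) = -20
n3 (MAX): max(-66, 56, 69, -20) = 69
n4-1-1 (MAX): max(-19, 32, 48) = 48
n4-1-2 (MAX): max(15, -12) = 15
n4-1-3 (MAX): max(85, 67) = 85
n4-1-4 (MAX): max(9, -75, 92, -29) = 92
n4-1 (MIN): min(48, 15, 85, 92) = 15
n4-2-1 (MAX): max(-52, -26) = -26
n4-2-2 (MAX): max(50, 29, 41, -62) = 50
n4-2 (MIN): min(-26, 50) = -26
n4 (MAX): max(15, -26) = 15
n0 (MIN): min(18, 14, 69, 15) = 14

14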